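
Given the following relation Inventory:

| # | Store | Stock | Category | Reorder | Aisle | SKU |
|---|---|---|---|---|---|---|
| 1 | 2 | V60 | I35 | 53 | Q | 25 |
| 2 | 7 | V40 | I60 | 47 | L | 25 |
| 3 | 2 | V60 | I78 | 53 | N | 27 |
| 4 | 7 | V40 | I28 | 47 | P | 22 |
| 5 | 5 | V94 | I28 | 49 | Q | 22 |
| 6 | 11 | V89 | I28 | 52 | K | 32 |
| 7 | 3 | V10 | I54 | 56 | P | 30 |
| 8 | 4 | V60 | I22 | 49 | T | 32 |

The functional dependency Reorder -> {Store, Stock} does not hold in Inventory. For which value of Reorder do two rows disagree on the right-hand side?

49

Reorder=53: rows 1, 3 → {Store,Stock} = (2, V60), (2, V60) ✓
Reorder=47: rows 2, 4 → {Store,Stock} = (7, V40), (7, V40) ✓
Reorder=49: rows 5, 8 → {Store,Stock} takes values {(5, V94), (4, V60)} — violation
Reorder=52: row 6 → {Store,Stock} = (11, V89) ✓
Reorder=56: row 7 → {Store,Stock} = (3, V10) ✓
The only Reorder value with inconsistent RHS is Reorder=49.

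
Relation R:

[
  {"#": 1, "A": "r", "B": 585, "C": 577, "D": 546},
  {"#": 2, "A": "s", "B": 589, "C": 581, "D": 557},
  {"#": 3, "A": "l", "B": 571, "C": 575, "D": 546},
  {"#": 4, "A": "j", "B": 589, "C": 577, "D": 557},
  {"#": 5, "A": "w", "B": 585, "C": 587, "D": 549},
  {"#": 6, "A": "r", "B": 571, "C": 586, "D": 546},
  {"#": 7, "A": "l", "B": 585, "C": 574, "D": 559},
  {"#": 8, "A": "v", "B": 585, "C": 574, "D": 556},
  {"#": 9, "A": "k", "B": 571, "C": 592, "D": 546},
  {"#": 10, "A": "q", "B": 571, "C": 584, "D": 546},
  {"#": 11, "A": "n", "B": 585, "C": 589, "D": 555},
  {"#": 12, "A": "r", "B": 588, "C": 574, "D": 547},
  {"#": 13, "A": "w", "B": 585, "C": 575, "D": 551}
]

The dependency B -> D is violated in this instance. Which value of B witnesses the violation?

585

B=585: rows 1, 5, 7, 8, 11, 13 → D takes values {546, 549, 559, 556, 555, 551} — violation
B=589: rows 2, 4 → D = 557, 557 ✓
B=571: rows 3, 6, 9, 10 → D = 546, 546, 546, 546 ✓
B=588: row 12 → D = 547 ✓
The only B value with inconsistent D is B=585.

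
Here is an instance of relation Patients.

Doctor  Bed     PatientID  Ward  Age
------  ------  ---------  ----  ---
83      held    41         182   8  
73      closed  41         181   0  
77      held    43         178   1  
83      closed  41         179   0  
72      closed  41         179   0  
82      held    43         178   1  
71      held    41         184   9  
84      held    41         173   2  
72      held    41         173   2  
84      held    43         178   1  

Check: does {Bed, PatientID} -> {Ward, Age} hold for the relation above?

(Bed=held, PatientID=41): 4 rows → {Ward,Age} takes values {(182, 8), (184, 9), (173, 2)} — violation
(Bed=closed, PatientID=41): 3 rows → {Ward,Age} takes values {(181, 0), (179, 0)} — violation
(Bed=held, PatientID=43): 3 rows → {Ward,Age} = (178, 1), (178, 1), (178, 1) ✓
Two rows agree on {Bed, PatientID} but differ on {Ward, Age}, so {Bed, PatientID} -> {Ward, Age} does not hold.

No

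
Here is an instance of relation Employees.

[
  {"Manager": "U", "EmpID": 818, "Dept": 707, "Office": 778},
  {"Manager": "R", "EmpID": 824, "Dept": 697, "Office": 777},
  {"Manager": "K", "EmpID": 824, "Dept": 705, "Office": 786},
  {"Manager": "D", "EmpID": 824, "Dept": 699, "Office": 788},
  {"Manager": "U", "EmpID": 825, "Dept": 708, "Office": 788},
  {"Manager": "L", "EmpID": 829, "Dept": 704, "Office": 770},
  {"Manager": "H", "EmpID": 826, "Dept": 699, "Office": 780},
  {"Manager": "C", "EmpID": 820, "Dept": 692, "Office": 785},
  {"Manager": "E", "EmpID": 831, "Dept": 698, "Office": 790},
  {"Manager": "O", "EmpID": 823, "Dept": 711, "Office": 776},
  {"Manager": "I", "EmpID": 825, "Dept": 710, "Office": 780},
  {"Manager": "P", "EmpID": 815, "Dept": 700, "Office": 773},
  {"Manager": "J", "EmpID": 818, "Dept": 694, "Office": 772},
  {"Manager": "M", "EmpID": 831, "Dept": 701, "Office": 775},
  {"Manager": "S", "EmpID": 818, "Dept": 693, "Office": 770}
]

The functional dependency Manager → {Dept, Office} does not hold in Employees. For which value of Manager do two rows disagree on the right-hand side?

Manager=U: 2 rows → {Dept,Office} takes values {(707, 778), (708, 788)} — violation
Manager=R: 1 row → {Dept,Office} = (697, 777) ✓
Manager=K: 1 row → {Dept,Office} = (705, 786) ✓
Manager=D: 1 row → {Dept,Office} = (699, 788) ✓
Manager=L: 1 row → {Dept,Office} = (704, 770) ✓
Manager=H: 1 row → {Dept,Office} = (699, 780) ✓
Manager=C: 1 row → {Dept,Office} = (692, 785) ✓
Manager=E: 1 row → {Dept,Office} = (698, 790) ✓
Manager=O: 1 row → {Dept,Office} = (711, 776) ✓
Manager=I: 1 row → {Dept,Office} = (710, 780) ✓
Manager=P: 1 row → {Dept,Office} = (700, 773) ✓
Manager=J: 1 row → {Dept,Office} = (694, 772) ✓
Manager=M: 1 row → {Dept,Office} = (701, 775) ✓
Manager=S: 1 row → {Dept,Office} = (693, 770) ✓
The only Manager value with inconsistent RHS is Manager=U.

U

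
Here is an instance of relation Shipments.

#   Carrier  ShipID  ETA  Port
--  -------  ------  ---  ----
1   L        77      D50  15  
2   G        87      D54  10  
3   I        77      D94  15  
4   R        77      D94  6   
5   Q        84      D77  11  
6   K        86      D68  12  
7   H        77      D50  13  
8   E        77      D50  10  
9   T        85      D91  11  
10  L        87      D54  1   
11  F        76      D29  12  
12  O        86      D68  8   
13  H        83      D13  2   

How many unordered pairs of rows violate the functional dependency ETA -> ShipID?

0

ETA=D50: all 3 rows agree on ShipID — 0 pairs.
ETA=D54: all 2 rows agree on ShipID — 0 pairs.
ETA=D94: all 2 rows agree on ShipID — 0 pairs.
ETA=D68: all 2 rows agree on ShipID — 0 pairs.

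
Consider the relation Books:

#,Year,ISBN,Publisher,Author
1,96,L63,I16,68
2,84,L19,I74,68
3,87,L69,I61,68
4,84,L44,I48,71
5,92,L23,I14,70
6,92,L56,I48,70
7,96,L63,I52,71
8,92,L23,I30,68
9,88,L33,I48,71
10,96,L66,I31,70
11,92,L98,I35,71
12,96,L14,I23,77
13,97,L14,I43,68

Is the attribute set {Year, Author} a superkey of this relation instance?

Rows 5 and 6 have the same {Year, Author} value (Year=92, Author=70) but are distinct tuples, so {Year, Author} does not determine every attribute — not a superkey.

No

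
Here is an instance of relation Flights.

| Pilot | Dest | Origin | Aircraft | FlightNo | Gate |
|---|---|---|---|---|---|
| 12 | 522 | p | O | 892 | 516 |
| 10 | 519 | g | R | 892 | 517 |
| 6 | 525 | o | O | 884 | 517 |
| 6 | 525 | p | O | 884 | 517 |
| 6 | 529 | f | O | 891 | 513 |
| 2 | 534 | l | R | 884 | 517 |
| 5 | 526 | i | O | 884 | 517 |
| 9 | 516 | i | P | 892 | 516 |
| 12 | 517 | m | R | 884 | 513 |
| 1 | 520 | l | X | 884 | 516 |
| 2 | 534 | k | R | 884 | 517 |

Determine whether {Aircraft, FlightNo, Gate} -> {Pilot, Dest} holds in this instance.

(Aircraft=O, FlightNo=892, Gate=516): 1 row → {Pilot,Dest} = (12, 522) ✓
(Aircraft=R, FlightNo=892, Gate=517): 1 row → {Pilot,Dest} = (10, 519) ✓
(Aircraft=O, FlightNo=884, Gate=517): 3 rows → {Pilot,Dest} takes values {(6, 525), (5, 526)} — violation
(Aircraft=O, FlightNo=891, Gate=513): 1 row → {Pilot,Dest} = (6, 529) ✓
(Aircraft=R, FlightNo=884, Gate=517): 2 rows → {Pilot,Dest} = (2, 534), (2, 534) ✓
(Aircraft=P, FlightNo=892, Gate=516): 1 row → {Pilot,Dest} = (9, 516) ✓
(Aircraft=R, FlightNo=884, Gate=513): 1 row → {Pilot,Dest} = (12, 517) ✓
(Aircraft=X, FlightNo=884, Gate=516): 1 row → {Pilot,Dest} = (1, 520) ✓
Two rows agree on {Aircraft, FlightNo, Gate} but differ on {Pilot, Dest}, so {Aircraft, FlightNo, Gate} -> {Pilot, Dest} does not hold.

No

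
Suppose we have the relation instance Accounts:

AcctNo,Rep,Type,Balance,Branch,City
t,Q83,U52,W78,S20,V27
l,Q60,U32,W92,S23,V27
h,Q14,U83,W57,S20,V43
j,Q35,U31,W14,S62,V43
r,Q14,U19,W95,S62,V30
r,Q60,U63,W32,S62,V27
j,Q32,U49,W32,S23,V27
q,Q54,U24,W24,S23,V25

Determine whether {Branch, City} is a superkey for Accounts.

No

Two distinct rows share (Branch=S23, City=V27), so {Branch, City} does not determine every attribute — not a superkey.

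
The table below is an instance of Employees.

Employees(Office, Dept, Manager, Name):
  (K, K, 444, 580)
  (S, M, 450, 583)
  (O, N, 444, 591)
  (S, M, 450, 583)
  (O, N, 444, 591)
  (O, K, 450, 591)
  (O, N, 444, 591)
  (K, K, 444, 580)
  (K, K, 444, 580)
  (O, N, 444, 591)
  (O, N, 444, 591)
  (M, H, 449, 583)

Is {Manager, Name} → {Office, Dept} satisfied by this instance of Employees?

(Manager=444, Name=580): 3 rows → {Office,Dept} = (K, K), (K, K), (K, K) ✓
(Manager=450, Name=583): 2 rows → {Office,Dept} = (S, M), (S, M) ✓
(Manager=444, Name=591): 5 rows → {Office,Dept} = (O, N), (O, N), (O, N), (O, N), (O, N) ✓
(Manager=450, Name=591): 1 row → {Office,Dept} = (O, K) ✓
(Manager=449, Name=583): 1 row → {Office,Dept} = (M, H) ✓
Every {Manager, Name} value is associated with a single {Office, Dept} value, so {Manager, Name} → {Office, Dept} holds.

Yes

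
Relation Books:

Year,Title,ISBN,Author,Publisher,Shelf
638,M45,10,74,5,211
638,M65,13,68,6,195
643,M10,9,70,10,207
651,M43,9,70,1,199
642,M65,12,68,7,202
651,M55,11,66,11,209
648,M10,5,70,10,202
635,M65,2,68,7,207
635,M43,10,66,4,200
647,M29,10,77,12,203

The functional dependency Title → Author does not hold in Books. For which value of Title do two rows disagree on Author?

M43

Title=M45: 1 row → Author = 74 ✓
Title=M65: 3 rows → Author = 68, 68, 68 ✓
Title=M10: 2 rows → Author = 70, 70 ✓
Title=M43: 2 rows → Author takes values {70, 66} — violation
Title=M55: 1 row → Author = 66 ✓
Title=M29: 1 row → Author = 77 ✓
The only Title value with inconsistent Author is Title=M43.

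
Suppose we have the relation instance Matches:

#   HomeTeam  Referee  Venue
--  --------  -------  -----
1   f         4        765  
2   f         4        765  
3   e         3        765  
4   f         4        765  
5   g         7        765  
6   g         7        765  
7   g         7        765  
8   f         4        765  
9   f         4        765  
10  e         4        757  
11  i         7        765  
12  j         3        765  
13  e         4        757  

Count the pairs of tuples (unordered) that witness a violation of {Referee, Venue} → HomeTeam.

4

(Referee=4, Venue=765): all 5 rows agree on HomeTeam — 0 pairs.
(Referee=3, Venue=765): violating pairs (3,12) — 1 pair.
(Referee=7, Venue=765): violating pairs (5,11), (6,11), (7,11) — 3 pairs.
(Referee=4, Venue=757): all 2 rows agree on HomeTeam — 0 pairs.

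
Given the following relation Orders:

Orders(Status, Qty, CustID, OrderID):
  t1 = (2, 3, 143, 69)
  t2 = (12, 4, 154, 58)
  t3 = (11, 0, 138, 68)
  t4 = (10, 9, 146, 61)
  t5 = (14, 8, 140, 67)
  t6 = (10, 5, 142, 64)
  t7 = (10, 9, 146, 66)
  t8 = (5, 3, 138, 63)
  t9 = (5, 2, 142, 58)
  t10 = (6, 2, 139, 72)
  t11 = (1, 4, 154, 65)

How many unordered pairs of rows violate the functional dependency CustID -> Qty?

CustID=154: all 2 rows agree on Qty — 0 pairs.
CustID=138: violating pairs (3,8) — 1 pair.
CustID=146: all 2 rows agree on Qty — 0 pairs.
CustID=142: violating pairs (6,9) — 1 pair.

2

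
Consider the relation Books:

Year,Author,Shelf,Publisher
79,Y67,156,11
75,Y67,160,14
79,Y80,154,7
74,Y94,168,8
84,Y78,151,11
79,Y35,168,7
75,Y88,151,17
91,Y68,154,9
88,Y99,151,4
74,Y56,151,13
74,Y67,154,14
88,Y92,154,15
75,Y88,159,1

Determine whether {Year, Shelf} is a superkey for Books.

Yes

All 13 rows have distinct {Year, Shelf} values, so {Year, Shelf} → (all attributes) holds and {Year, Shelf} is a superkey.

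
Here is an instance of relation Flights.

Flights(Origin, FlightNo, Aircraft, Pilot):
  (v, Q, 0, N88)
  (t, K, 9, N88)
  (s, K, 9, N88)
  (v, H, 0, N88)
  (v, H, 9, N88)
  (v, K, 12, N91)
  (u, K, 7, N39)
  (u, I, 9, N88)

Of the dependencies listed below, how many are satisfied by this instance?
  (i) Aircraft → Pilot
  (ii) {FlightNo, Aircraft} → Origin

1

(i) Aircraft → Pilot: every LHS value maps to a single RHS value — holds.
(ii) {FlightNo, Aircraft} → Origin: (FlightNo=K, Aircraft=9): 2 rows → Origin takes values {t, s} — violation — fails.
1 of the 2 dependencies holds.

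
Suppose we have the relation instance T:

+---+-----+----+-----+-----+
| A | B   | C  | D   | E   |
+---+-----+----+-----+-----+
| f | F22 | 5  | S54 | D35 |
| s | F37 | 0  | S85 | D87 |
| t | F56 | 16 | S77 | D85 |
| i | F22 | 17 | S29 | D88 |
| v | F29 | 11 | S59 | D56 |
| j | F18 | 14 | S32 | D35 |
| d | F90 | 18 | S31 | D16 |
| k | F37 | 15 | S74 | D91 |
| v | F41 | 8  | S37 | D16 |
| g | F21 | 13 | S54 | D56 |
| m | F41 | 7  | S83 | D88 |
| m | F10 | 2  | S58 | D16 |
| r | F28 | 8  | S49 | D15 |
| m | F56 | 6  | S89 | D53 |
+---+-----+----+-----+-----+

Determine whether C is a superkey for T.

No

Two distinct rows share C=8, so C does not determine every attribute — not a superkey.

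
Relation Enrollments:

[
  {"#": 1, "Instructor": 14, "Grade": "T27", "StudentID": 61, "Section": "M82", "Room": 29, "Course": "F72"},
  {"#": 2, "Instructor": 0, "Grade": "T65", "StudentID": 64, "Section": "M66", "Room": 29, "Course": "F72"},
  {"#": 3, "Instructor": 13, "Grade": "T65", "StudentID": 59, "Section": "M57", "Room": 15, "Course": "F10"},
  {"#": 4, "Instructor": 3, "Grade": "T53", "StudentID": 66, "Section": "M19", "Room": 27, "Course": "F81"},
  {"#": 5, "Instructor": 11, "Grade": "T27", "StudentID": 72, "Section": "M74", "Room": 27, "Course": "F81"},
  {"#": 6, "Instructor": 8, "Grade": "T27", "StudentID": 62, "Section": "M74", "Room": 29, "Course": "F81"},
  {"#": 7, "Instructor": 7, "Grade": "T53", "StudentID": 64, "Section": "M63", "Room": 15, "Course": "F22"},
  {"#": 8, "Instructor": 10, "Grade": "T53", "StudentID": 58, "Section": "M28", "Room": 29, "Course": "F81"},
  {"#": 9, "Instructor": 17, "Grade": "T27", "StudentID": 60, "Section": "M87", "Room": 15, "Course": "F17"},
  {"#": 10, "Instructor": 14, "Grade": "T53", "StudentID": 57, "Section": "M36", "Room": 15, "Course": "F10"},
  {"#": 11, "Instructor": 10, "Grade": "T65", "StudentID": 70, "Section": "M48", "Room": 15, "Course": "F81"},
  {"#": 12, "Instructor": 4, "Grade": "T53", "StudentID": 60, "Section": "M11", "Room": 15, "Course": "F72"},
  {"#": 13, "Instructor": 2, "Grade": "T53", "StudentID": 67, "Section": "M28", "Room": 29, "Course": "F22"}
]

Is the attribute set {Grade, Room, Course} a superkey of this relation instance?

All 13 rows have distinct {Grade, Room, Course} values, so {Grade, Room, Course} → (all attributes) holds and {Grade, Room, Course} is a superkey.

Yes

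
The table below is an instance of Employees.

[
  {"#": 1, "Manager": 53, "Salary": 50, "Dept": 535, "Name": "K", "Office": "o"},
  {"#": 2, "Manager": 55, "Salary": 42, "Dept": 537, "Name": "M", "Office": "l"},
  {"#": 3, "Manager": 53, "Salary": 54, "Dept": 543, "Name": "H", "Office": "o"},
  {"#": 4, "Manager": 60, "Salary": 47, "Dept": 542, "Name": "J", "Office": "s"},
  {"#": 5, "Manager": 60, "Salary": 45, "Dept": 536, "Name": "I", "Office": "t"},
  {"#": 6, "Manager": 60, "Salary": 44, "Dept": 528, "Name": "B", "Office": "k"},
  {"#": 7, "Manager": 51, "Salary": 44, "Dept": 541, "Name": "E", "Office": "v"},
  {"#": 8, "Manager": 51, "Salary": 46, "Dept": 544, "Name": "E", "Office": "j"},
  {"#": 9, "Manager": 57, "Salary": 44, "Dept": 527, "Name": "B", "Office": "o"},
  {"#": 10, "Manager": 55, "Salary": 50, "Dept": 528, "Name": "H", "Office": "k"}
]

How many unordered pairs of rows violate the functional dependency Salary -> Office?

Salary=50: violating pairs (1,10) — 1 pair.
Salary=44: violating pairs (6,7), (6,9), (7,9) — 3 pairs.

4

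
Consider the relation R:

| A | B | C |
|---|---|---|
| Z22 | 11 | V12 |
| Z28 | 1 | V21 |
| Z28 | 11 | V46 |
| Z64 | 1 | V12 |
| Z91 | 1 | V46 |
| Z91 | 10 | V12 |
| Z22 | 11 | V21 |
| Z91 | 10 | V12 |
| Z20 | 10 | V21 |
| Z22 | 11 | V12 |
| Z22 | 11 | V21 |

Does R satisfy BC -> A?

Yes

(B=11, C=V12): 2 rows → A = Z22, Z22 ✓
(B=1, C=V21): 1 row → A = Z28 ✓
(B=11, C=V46): 1 row → A = Z28 ✓
(B=1, C=V12): 1 row → A = Z64 ✓
(B=1, C=V46): 1 row → A = Z91 ✓
(B=10, C=V12): 2 rows → A = Z91, Z91 ✓
(B=11, C=V21): 2 rows → A = Z22, Z22 ✓
(B=10, C=V21): 1 row → A = Z20 ✓
Every BC value is associated with a single A value, so BC -> A holds.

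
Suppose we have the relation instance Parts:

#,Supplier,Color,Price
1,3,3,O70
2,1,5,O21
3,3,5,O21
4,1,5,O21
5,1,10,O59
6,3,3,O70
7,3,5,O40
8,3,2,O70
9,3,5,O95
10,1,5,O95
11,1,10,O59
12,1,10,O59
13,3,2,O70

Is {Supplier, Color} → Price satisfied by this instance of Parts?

No

(Supplier=3, Color=3): rows 1, 6 → Price = O70, O70 ✓
(Supplier=1, Color=5): rows 2, 4, 10 → Price takes values {O21, O95} — violation
(Supplier=3, Color=5): rows 3, 7, 9 → Price takes values {O21, O40, O95} — violation
(Supplier=1, Color=10): rows 5, 11, 12 → Price = O59, O59, O59 ✓
(Supplier=3, Color=2): rows 8, 13 → Price = O70, O70 ✓
Two rows agree on {Supplier, Color} but differ on Price, so {Supplier, Color} → Price does not hold.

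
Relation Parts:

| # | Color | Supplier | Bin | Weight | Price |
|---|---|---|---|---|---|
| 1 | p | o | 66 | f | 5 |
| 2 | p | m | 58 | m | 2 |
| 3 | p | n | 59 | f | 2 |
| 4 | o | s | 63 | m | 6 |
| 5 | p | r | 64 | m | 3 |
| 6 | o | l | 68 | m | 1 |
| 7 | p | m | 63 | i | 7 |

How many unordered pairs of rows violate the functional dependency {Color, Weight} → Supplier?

3

(Color=p, Weight=f): violating pairs (1,3) — 1 pair.
(Color=p, Weight=m): violating pairs (2,5) — 1 pair.
(Color=o, Weight=m): violating pairs (4,6) — 1 pair.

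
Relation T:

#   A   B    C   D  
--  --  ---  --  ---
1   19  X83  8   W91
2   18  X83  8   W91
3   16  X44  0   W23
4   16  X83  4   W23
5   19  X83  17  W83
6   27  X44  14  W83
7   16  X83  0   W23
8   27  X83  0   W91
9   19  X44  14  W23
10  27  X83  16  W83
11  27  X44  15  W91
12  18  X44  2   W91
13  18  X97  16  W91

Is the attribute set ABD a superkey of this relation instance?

Rows 4 and 7 have the same ABD value (A=16, B=X83, D=W23) but are distinct tuples, so ABD does not determine every attribute — not a superkey.

No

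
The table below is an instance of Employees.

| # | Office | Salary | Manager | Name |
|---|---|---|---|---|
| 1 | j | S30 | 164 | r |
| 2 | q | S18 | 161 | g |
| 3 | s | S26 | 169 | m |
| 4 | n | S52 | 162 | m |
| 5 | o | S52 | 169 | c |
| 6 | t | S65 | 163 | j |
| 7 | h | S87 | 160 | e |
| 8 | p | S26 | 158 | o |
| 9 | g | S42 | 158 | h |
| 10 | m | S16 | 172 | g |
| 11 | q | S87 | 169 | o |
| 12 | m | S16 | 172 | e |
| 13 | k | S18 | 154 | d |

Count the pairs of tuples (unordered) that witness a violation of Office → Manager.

Office=q: violating pairs (2,11) — 1 pair.
Office=m: all 2 rows agree on Manager — 0 pairs.

1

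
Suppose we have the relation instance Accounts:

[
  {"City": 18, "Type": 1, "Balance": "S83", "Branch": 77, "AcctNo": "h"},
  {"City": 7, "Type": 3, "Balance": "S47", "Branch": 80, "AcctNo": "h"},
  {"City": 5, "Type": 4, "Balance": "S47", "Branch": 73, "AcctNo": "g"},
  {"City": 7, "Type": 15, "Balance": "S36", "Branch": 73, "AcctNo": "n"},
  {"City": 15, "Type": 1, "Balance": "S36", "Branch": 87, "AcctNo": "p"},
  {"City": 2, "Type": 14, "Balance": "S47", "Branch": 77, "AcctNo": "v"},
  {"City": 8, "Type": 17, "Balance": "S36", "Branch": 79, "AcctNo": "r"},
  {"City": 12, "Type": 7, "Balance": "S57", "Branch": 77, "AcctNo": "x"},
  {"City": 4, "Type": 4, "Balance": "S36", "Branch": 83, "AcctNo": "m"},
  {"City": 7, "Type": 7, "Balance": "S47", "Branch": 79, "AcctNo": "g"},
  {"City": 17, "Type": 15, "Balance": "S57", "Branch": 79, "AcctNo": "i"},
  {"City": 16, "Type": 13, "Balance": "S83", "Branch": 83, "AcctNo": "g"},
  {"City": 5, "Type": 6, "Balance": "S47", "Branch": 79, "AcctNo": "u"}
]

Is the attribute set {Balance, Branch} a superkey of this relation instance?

No

Two distinct rows share (Balance=S47, Branch=79), so {Balance, Branch} does not determine every attribute — not a superkey.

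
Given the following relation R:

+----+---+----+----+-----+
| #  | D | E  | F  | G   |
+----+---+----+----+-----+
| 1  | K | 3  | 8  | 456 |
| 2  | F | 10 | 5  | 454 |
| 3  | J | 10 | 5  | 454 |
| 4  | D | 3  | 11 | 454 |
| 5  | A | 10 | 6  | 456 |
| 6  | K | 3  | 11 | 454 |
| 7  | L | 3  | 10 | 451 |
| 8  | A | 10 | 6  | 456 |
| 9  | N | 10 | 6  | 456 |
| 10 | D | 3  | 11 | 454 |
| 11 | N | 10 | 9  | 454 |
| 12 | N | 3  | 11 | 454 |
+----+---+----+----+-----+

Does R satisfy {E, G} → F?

(E=3, G=456): row 1 → F = 8 ✓
(E=10, G=454): rows 2, 3, 11 → F takes values {5, 9} — violation
(E=3, G=454): rows 4, 6, 10, 12 → F = 11, 11, 11, 11 ✓
(E=10, G=456): rows 5, 8, 9 → F = 6, 6, 6 ✓
(E=3, G=451): row 7 → F = 10 ✓
Two rows agree on {E, G} but differ on F, so {E, G} → F does not hold.

No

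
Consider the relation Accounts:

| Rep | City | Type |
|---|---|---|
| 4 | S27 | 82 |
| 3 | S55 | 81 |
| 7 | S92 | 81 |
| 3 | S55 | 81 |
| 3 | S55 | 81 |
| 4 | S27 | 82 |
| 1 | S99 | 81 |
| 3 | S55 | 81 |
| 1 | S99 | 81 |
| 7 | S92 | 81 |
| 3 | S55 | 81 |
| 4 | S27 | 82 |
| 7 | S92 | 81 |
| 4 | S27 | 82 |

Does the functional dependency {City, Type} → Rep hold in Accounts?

(City=S27, Type=82): 4 rows → Rep = 4, 4, 4, 4 ✓
(City=S55, Type=81): 5 rows → Rep = 3, 3, 3, 3, 3 ✓
(City=S92, Type=81): 3 rows → Rep = 7, 7, 7 ✓
(City=S99, Type=81): 2 rows → Rep = 1, 1 ✓
Every {City, Type} value is associated with a single Rep value, so {City, Type} → Rep holds.

Yes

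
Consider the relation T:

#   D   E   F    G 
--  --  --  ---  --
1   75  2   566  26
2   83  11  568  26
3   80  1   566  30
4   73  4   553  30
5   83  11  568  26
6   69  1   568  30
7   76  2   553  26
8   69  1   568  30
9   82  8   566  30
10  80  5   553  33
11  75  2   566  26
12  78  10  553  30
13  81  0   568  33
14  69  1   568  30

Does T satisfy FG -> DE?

(F=566, G=26): rows 1, 11 → {D,E} = (75, 2), (75, 2) ✓
(F=568, G=26): rows 2, 5 → {D,E} = (83, 11), (83, 11) ✓
(F=566, G=30): rows 3, 9 → {D,E} takes values {(80, 1), (82, 8)} — violation
(F=553, G=30): rows 4, 12 → {D,E} takes values {(73, 4), (78, 10)} — violation
(F=568, G=30): rows 6, 8, 14 → {D,E} = (69, 1), (69, 1), (69, 1) ✓
(F=553, G=26): row 7 → {D,E} = (76, 2) ✓
(F=553, G=33): row 10 → {D,E} = (80, 5) ✓
(F=568, G=33): row 13 → {D,E} = (81, 0) ✓
Two rows agree on FG but differ on DE, so FG -> DE does not hold.

No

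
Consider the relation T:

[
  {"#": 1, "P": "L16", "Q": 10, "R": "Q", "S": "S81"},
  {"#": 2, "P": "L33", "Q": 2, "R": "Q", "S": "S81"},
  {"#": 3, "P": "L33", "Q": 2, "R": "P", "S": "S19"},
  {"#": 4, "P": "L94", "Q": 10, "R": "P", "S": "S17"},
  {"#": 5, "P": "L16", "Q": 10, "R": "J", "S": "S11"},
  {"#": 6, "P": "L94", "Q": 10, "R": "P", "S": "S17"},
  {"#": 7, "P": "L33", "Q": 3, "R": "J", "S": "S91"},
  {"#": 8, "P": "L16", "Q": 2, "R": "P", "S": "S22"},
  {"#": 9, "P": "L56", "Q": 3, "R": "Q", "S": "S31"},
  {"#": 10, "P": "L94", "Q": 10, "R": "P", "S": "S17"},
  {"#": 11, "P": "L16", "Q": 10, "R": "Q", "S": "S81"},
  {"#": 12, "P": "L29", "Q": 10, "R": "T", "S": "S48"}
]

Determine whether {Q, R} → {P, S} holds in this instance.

No

(Q=10, R=Q): rows 1, 11 → {P,S} = (L16, S81), (L16, S81) ✓
(Q=2, R=Q): row 2 → {P,S} = (L33, S81) ✓
(Q=2, R=P): rows 3, 8 → {P,S} takes values {(L33, S19), (L16, S22)} — violation
(Q=10, R=P): rows 4, 6, 10 → {P,S} = (L94, S17), (L94, S17), (L94, S17) ✓
(Q=10, R=J): row 5 → {P,S} = (L16, S11) ✓
(Q=3, R=J): row 7 → {P,S} = (L33, S91) ✓
(Q=3, R=Q): row 9 → {P,S} = (L56, S31) ✓
(Q=10, R=T): row 12 → {P,S} = (L29, S48) ✓
Two rows agree on {Q, R} but differ on {P, S}, so {Q, R} → {P, S} does not hold.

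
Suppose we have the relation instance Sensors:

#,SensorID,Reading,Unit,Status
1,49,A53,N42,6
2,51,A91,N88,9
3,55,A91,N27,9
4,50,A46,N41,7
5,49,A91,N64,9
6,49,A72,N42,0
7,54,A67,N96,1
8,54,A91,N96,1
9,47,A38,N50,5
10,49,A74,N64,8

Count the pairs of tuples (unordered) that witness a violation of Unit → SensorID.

Unit=N42: all 2 rows agree on SensorID — 0 pairs.
Unit=N64: all 2 rows agree on SensorID — 0 pairs.
Unit=N96: all 2 rows agree on SensorID — 0 pairs.

0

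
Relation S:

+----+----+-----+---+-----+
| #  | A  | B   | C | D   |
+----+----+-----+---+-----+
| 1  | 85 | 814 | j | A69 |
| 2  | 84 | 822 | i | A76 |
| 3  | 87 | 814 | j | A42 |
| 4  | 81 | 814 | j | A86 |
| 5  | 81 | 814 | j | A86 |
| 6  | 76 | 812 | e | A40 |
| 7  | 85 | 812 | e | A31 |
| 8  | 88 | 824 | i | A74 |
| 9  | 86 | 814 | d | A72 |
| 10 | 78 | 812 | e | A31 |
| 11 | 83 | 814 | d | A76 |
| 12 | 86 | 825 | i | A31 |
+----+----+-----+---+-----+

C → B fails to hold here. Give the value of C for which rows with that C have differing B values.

C=j: rows 1, 3, 4, 5 → B = 814, 814, 814, 814 ✓
C=i: rows 2, 8, 12 → B takes values {822, 824, 825} — violation
C=e: rows 6, 7, 10 → B = 812, 812, 812 ✓
C=d: rows 9, 11 → B = 814, 814 ✓
The only C value with inconsistent B is C=i.

i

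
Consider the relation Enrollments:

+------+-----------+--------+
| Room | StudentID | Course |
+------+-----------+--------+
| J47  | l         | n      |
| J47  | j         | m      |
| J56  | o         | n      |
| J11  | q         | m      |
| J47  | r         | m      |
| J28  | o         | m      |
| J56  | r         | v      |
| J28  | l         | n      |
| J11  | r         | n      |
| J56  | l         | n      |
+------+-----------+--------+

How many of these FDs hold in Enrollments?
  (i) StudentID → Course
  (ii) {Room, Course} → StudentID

(i) StudentID → Course: StudentID=o: 2 rows → Course takes values {n, m} — violation; StudentID=r: 3 rows → Course takes values {m, v, n} — violation — fails.
(ii) {Room, Course} → StudentID: (Room=J47, Course=m): 2 rows → StudentID takes values {j, r} — violation; (Room=J56, Course=n): 2 rows → StudentID takes values {o, l} — violation — fails.
None of the 2 dependencies hold.

0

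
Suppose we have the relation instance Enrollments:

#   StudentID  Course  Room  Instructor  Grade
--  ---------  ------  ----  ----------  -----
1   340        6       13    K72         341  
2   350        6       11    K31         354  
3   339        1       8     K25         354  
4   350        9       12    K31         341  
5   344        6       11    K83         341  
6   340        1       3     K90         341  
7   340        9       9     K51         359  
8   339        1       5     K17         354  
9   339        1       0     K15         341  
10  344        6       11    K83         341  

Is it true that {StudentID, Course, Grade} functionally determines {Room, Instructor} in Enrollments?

No

(StudentID=340, Course=6, Grade=341): row 1 → {Room,Instructor} = (13, K72) ✓
(StudentID=350, Course=6, Grade=354): row 2 → {Room,Instructor} = (11, K31) ✓
(StudentID=339, Course=1, Grade=354): rows 3, 8 → {Room,Instructor} takes values {(8, K25), (5, K17)} — violation
(StudentID=350, Course=9, Grade=341): row 4 → {Room,Instructor} = (12, K31) ✓
(StudentID=344, Course=6, Grade=341): rows 5, 10 → {Room,Instructor} = (11, K83), (11, K83) ✓
(StudentID=340, Course=1, Grade=341): row 6 → {Room,Instructor} = (3, K90) ✓
(StudentID=340, Course=9, Grade=359): row 7 → {Room,Instructor} = (9, K51) ✓
(StudentID=339, Course=1, Grade=341): row 9 → {Room,Instructor} = (0, K15) ✓
Two rows agree on {StudentID, Course, Grade} but differ on {Room, Instructor}, so {StudentID, Course, Grade} -> {Room, Instructor} does not hold.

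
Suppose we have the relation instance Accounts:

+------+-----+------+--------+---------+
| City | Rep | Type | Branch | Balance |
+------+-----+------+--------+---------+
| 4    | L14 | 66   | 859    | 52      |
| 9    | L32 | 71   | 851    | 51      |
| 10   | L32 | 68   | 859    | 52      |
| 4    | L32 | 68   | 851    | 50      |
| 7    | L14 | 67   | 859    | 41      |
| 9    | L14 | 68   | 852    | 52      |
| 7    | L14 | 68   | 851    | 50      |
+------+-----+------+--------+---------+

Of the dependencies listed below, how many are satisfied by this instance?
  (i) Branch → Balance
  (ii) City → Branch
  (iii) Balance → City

(i) Branch → Balance: Branch=859: 3 rows → Balance takes values {52, 41} — violation; Branch=851: 3 rows → Balance takes values {51, 50} — violation — fails.
(ii) City → Branch: City=4: 2 rows → Branch takes values {859, 851} — violation; City=9: 2 rows → Branch takes values {851, 852} — violation; City=7: 2 rows → Branch takes values {859, 851} — violation — fails.
(iii) Balance → City: Balance=52: 3 rows → City takes values {4, 10, 9} — violation; Balance=50: 2 rows → City takes values {4, 7} — violation — fails.
None of the 3 dependencies hold.

0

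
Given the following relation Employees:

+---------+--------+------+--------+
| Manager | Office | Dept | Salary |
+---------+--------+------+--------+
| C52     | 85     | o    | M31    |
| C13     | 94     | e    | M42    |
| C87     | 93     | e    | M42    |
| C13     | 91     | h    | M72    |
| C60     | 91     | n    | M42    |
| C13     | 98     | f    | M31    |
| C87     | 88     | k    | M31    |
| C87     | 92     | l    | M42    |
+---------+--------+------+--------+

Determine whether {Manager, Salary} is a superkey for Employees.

Two distinct rows share (Manager=C87, Salary=M42), so {Manager, Salary} does not determine every attribute — not a superkey.

No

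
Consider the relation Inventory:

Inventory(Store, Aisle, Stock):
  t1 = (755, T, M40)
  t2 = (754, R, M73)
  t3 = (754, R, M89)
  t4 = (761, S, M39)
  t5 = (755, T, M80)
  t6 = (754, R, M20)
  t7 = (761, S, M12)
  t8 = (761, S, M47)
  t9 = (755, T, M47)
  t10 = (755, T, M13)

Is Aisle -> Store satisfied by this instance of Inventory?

Yes

Aisle=T: rows 1, 5, 9, 10 → Store = 755, 755, 755, 755 ✓
Aisle=R: rows 2, 3, 6 → Store = 754, 754, 754 ✓
Aisle=S: rows 4, 7, 8 → Store = 761, 761, 761 ✓
Every Aisle value is associated with a single Store value, so Aisle -> Store holds.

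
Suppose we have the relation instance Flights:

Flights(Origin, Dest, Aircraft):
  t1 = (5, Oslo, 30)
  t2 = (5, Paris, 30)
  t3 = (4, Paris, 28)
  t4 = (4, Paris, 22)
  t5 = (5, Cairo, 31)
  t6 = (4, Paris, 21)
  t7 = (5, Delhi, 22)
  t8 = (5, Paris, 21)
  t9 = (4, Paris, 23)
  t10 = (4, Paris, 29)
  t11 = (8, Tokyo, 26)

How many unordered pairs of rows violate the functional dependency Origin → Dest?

Origin=5: violating pairs (1,2), (1,5), (1,7), (1,8), (2,5), (2,7), (5,7), (5,8), (7,8) — 9 pairs.
Origin=4: all 5 rows agree on Dest — 0 pairs.

9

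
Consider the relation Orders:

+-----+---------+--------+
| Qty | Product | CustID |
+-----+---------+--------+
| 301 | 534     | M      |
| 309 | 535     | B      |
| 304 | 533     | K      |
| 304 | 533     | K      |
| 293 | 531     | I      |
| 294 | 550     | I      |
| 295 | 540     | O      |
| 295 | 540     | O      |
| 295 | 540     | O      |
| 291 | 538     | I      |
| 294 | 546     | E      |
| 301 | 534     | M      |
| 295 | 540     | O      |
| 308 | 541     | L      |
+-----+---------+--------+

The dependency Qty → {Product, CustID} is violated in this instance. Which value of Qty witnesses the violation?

294

Qty=301: 2 rows → {Product,CustID} = (534, M), (534, M) ✓
Qty=309: 1 row → {Product,CustID} = (535, B) ✓
Qty=304: 2 rows → {Product,CustID} = (533, K), (533, K) ✓
Qty=293: 1 row → {Product,CustID} = (531, I) ✓
Qty=294: 2 rows → {Product,CustID} takes values {(550, I), (546, E)} — violation
Qty=295: 4 rows → {Product,CustID} = (540, O), (540, O), (540, O), (540, O) ✓
Qty=291: 1 row → {Product,CustID} = (538, I) ✓
Qty=308: 1 row → {Product,CustID} = (541, L) ✓
The only Qty value with inconsistent RHS is Qty=294.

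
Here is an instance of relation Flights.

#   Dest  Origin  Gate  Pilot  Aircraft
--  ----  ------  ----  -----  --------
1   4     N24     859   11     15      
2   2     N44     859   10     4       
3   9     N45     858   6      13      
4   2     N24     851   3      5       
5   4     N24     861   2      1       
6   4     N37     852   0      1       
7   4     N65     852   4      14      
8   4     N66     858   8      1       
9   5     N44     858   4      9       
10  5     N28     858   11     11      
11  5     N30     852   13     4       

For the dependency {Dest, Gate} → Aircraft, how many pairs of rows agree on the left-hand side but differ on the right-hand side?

(Dest=4, Gate=852): violating pairs (6,7) — 1 pair.
(Dest=5, Gate=858): violating pairs (9,10) — 1 pair.

2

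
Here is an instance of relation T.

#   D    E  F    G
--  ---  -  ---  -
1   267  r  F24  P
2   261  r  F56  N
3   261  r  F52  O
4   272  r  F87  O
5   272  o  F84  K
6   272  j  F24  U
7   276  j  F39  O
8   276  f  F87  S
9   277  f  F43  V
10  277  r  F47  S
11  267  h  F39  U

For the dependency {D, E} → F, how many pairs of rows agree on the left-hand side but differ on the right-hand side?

(D=261, E=r): violating pairs (2,3) — 1 pair.

1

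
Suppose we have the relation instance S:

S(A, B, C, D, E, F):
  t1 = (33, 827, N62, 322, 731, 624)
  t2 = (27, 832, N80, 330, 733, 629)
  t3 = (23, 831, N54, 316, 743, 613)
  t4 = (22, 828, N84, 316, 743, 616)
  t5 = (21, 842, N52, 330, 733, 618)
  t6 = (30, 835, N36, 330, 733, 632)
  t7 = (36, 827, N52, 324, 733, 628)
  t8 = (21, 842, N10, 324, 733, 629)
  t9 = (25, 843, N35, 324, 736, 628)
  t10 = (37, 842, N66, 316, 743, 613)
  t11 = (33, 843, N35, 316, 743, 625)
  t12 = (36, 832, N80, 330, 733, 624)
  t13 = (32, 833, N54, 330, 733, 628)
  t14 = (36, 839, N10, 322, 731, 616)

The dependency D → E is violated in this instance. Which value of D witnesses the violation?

324

D=322: rows 1, 14 → E = 731, 731 ✓
D=330: rows 2, 5, 6, 12, 13 → E = 733, 733, 733, 733, 733 ✓
D=316: rows 3, 4, 10, 11 → E = 743, 743, 743, 743 ✓
D=324: rows 7, 8, 9 → E takes values {733, 736} — violation
The only D value with inconsistent E is D=324.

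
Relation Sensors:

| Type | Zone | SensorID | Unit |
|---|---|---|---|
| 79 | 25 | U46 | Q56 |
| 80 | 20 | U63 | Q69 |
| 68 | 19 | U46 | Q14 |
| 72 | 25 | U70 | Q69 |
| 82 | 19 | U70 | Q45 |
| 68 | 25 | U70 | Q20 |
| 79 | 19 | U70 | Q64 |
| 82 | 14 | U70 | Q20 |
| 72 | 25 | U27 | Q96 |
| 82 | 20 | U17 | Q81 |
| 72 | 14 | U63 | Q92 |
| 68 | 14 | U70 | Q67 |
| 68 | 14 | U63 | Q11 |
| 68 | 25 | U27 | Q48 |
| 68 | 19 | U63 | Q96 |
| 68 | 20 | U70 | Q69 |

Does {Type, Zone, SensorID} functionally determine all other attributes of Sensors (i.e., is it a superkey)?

Yes

All 16 rows have distinct {Type, Zone, SensorID} values, so {Type, Zone, SensorID} → (all attributes) holds and {Type, Zone, SensorID} is a superkey.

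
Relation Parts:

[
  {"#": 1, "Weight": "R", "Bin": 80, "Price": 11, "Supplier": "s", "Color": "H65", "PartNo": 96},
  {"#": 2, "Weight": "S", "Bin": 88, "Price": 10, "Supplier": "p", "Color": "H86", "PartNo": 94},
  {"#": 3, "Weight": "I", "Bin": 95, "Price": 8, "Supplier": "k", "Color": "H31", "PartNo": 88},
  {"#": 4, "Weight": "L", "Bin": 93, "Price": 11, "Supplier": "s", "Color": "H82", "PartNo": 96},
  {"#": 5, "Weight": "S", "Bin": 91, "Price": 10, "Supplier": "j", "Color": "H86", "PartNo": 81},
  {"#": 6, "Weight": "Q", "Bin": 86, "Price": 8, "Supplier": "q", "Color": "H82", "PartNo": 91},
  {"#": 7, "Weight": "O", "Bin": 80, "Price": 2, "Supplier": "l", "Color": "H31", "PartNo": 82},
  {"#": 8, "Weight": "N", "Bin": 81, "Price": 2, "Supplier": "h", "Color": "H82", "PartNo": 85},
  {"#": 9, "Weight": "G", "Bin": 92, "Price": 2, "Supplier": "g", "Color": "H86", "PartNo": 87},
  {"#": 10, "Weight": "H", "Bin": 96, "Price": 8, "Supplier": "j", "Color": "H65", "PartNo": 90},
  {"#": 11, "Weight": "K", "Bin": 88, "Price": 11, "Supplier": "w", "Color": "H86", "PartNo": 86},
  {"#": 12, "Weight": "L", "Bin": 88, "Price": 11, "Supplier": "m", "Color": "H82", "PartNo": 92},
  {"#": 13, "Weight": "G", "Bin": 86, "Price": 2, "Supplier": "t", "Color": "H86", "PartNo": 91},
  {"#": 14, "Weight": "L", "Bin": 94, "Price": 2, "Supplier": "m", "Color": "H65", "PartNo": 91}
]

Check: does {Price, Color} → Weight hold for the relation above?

(Price=11, Color=H65): row 1 → Weight = R ✓
(Price=10, Color=H86): rows 2, 5 → Weight = S, S ✓
(Price=8, Color=H31): row 3 → Weight = I ✓
(Price=11, Color=H82): rows 4, 12 → Weight = L, L ✓
(Price=8, Color=H82): row 6 → Weight = Q ✓
(Price=2, Color=H31): row 7 → Weight = O ✓
(Price=2, Color=H82): row 8 → Weight = N ✓
(Price=2, Color=H86): rows 9, 13 → Weight = G, G ✓
(Price=8, Color=H65): row 10 → Weight = H ✓
(Price=11, Color=H86): row 11 → Weight = K ✓
(Price=2, Color=H65): row 14 → Weight = L ✓
Every {Price, Color} value is associated with a single Weight value, so {Price, Color} → Weight holds.

Yes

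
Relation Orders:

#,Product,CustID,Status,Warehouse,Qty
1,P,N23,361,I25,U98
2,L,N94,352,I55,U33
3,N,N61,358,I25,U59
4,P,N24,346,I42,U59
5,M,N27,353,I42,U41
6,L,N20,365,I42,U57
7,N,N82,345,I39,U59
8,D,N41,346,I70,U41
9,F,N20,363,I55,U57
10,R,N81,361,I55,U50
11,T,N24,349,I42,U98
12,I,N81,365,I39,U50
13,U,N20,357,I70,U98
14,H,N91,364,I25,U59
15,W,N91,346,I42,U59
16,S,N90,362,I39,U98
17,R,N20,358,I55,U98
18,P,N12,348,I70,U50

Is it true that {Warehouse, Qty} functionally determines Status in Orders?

No

(Warehouse=I25, Qty=U98): row 1 → Status = 361 ✓
(Warehouse=I55, Qty=U33): row 2 → Status = 352 ✓
(Warehouse=I25, Qty=U59): rows 3, 14 → Status takes values {358, 364} — violation
(Warehouse=I42, Qty=U59): rows 4, 15 → Status = 346, 346 ✓
(Warehouse=I42, Qty=U41): row 5 → Status = 353 ✓
(Warehouse=I42, Qty=U57): row 6 → Status = 365 ✓
(Warehouse=I39, Qty=U59): row 7 → Status = 345 ✓
(Warehouse=I70, Qty=U41): row 8 → Status = 346 ✓
(Warehouse=I55, Qty=U57): row 9 → Status = 363 ✓
(Warehouse=I55, Qty=U50): row 10 → Status = 361 ✓
(Warehouse=I42, Qty=U98): row 11 → Status = 349 ✓
(Warehouse=I39, Qty=U50): row 12 → Status = 365 ✓
(Warehouse=I70, Qty=U98): row 13 → Status = 357 ✓
(Warehouse=I39, Qty=U98): row 16 → Status = 362 ✓
(Warehouse=I55, Qty=U98): row 17 → Status = 358 ✓
(Warehouse=I70, Qty=U50): row 18 → Status = 348 ✓
Two rows agree on {Warehouse, Qty} but differ on Status, so {Warehouse, Qty} → Status does not hold.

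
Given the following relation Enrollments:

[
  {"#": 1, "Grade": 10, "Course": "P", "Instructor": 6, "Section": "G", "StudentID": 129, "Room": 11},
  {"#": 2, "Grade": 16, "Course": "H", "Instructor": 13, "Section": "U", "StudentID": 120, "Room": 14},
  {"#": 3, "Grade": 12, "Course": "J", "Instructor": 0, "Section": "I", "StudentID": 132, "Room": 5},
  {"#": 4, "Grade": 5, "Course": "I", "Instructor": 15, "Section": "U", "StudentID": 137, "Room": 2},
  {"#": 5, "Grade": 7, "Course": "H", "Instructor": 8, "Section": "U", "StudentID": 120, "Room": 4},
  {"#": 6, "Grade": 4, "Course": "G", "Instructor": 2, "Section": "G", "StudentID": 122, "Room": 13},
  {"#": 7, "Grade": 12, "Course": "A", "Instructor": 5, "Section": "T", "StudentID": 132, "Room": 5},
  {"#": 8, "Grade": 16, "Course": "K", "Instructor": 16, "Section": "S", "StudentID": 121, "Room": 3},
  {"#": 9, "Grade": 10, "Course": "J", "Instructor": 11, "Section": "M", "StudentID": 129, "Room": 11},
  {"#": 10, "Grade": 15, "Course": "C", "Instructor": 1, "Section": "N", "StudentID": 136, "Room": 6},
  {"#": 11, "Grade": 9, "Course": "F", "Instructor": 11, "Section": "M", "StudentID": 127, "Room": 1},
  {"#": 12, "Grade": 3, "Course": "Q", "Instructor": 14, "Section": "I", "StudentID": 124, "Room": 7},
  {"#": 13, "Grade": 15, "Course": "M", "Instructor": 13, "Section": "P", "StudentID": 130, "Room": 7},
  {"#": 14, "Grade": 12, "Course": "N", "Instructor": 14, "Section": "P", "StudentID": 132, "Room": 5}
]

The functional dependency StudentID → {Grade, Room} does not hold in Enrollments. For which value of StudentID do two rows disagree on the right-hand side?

120

StudentID=129: rows 1, 9 → {Grade,Room} = (10, 11), (10, 11) ✓
StudentID=120: rows 2, 5 → {Grade,Room} takes values {(16, 14), (7, 4)} — violation
StudentID=132: rows 3, 7, 14 → {Grade,Room} = (12, 5), (12, 5), (12, 5) ✓
StudentID=137: row 4 → {Grade,Room} = (5, 2) ✓
StudentID=122: row 6 → {Grade,Room} = (4, 13) ✓
StudentID=121: row 8 → {Grade,Room} = (16, 3) ✓
StudentID=136: row 10 → {Grade,Room} = (15, 6) ✓
StudentID=127: row 11 → {Grade,Room} = (9, 1) ✓
StudentID=124: row 12 → {Grade,Room} = (3, 7) ✓
StudentID=130: row 13 → {Grade,Room} = (15, 7) ✓
The only StudentID value with inconsistent RHS is StudentID=120.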